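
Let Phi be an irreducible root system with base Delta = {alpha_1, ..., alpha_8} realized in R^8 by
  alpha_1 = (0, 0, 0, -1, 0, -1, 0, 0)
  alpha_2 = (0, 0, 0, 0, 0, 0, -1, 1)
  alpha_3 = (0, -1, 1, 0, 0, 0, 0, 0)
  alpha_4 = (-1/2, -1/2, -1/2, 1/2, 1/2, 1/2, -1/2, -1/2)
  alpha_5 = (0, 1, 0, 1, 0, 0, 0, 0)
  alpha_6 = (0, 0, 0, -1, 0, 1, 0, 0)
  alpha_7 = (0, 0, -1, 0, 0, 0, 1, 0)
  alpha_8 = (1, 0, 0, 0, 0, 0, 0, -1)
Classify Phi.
E_8

Compute the Cartan integers a_ij = 2(alpha_i, alpha_j)/(alpha_j, alpha_j); the resulting 8x8 Cartan matrix is
[[2, 0, 0, -1, -1, 0, 0, 0], [0, 2, 0, 0, 0, 0, -1, -1], [0, 0, 2, 0, -1, 0, -1, 0], [-1, 0, 0, 2, 0, 0, 0, 0], [-1, 0, -1, 0, 2, -1, 0, 0], [0, 0, 0, 0, -1, 2, 0, 0], [0, -1, -1, 0, 0, 0, 2, 0], [0, -1, 0, 0, 0, 0, 0, 2]].
All simple roots have the same length, so the diagram is simply laced. The associated Dynkin diagram is a chain of 7 nodes with one extra node attached to the third node from one end (E_8), so the type is E_8.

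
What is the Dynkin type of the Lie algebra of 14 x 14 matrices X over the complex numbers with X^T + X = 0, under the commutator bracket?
This is so(14) with 14 even, which has dimension 14(14-1)/2 = 91 and rank 14/2 = 7. In the classification of classical Lie algebras, the orthogonal algebra so(2n) in an even number of variables has type D_n; here n = 7, so the Dynkin diagram is a chain of 5 nodes with a fork of two nodes at one end (D_7). Hence the type is D_7.

D_7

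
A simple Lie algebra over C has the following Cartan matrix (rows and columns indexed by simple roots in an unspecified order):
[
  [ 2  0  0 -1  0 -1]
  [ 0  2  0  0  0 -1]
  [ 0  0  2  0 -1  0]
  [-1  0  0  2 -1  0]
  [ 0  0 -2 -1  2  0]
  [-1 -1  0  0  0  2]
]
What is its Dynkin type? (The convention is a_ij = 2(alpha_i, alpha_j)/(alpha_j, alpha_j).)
The matrix has rank 6 with 2's on the diagonal. Reading the off-diagonal entries as Dynkin edges (a single edge where a_ij = a_ji = -1; a double or triple edge where a_ij * a_ji = 2 or 3), the diagram is a chain of 6 nodes with a double edge at one end; the terminal node there is the unique short simple root (B_6). One simple-root ordering that puts it in standard form is (alpha_2, alpha_6, alpha_1, alpha_4, alpha_5, alpha_3). So the algebra is type B_6, i.e. so(13).

B6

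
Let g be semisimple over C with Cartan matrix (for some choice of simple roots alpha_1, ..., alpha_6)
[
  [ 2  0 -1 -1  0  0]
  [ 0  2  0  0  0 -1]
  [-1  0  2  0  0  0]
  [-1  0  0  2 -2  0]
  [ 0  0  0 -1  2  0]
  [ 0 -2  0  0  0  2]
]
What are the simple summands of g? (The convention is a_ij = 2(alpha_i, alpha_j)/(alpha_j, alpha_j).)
The diagram associated to this matrix has two connected components: the simple roots {alpha_2, alpha_6} form a chain of 2 nodes with a double edge at one end; the terminal node there is the unique short simple root (B_2), and {alpha_1, alpha_3, alpha_4, alpha_5} form a chain of 4 nodes with a double edge at one end; the terminal node there is the unique short simple root (B_4). A semisimple Lie algebra decomposes uniquely as the direct sum of simple ideals, one per connected component of its Dynkin diagram, so g ≅ B_2 ⊕ B_4 (dimension 10 + 36 = 46).

B2 ⊕ B4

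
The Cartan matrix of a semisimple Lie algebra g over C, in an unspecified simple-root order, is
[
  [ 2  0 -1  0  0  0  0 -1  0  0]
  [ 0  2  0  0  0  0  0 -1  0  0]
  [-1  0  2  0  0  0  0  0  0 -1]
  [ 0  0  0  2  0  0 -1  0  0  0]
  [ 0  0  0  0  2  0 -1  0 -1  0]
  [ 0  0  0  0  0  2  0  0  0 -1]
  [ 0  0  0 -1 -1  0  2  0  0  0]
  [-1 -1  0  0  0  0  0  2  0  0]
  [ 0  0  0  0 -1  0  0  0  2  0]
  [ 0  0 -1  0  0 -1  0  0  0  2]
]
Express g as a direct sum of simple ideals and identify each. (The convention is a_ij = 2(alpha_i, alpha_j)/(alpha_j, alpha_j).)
A_4 (sl(5)) + A_6 (sl(7))

The diagram associated to this matrix has two connected components: the simple roots {alpha_4, alpha_5, alpha_7, alpha_9} form a chain of 4 nodes with single edges (A_4), and {alpha_1, alpha_2, alpha_3, alpha_6, alpha_8, alpha_10} form a chain of 6 nodes with single edges (A_6). A semisimple Lie algebra decomposes uniquely as the direct sum of simple ideals, one per connected component of its Dynkin diagram, so g ≅ A_4 ⊕ A_6 (dimension 24 + 48 = 72).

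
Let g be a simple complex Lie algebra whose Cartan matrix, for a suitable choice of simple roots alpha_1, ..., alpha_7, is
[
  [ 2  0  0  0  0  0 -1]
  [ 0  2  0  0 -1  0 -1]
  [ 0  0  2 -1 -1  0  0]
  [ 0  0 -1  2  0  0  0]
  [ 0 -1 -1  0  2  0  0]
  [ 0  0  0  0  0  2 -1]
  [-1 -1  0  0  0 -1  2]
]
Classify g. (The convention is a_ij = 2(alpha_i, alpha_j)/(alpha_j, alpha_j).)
The matrix has rank 7 with 2's on the diagonal. Reading the off-diagonal entries as Dynkin edges (a single edge where a_ij = a_ji = -1; a double or triple edge where a_ij * a_ji = 2 or 3), the diagram is a chain of 5 nodes with a fork of two nodes at one end (D_7). One simple-root ordering that puts it in standard form is (alpha_4, alpha_3, alpha_5, alpha_2, alpha_7, alpha_6, alpha_1). So the algebra is type D_7, i.e. so(14).

D_7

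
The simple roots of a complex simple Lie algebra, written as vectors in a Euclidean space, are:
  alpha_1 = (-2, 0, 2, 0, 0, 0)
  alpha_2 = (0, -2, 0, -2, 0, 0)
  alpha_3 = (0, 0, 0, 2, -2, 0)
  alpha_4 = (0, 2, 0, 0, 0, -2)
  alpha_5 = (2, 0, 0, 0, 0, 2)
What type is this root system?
A_5 (sl(6))

Compute the Cartan integers a_ij = 2(alpha_i, alpha_j)/(alpha_j, alpha_j); the resulting 5x5 Cartan matrix is
[[2, 0, 0, 0, -1], [0, 2, -1, -1, 0], [0, -1, 2, 0, 0], [0, -1, 0, 2, -1], [-1, 0, 0, -1, 2]].
All simple roots have the same length, so the diagram is simply laced. The associated Dynkin diagram is a chain of 5 nodes with single edges (A_5), so the type is A_5 (the algebra sl(6)).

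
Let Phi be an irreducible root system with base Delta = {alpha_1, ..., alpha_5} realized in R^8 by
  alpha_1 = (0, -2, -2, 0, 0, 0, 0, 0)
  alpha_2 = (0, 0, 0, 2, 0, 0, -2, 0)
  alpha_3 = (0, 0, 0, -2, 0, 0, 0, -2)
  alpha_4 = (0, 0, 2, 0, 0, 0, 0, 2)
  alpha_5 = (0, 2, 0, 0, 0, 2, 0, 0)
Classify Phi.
Compute the Cartan integers a_ij = 2(alpha_i, alpha_j)/(alpha_j, alpha_j); the resulting 5x5 Cartan matrix is
[[2, 0, 0, -1, -1], [0, 2, -1, 0, 0], [0, -1, 2, -1, 0], [-1, 0, -1, 2, 0], [-1, 0, 0, 0, 2]].
All simple roots have the same length, so the diagram is simply laced. The associated Dynkin diagram is a chain of 5 nodes with single edges (A_5), so the type is A_5 (the algebra sl(6)).

A5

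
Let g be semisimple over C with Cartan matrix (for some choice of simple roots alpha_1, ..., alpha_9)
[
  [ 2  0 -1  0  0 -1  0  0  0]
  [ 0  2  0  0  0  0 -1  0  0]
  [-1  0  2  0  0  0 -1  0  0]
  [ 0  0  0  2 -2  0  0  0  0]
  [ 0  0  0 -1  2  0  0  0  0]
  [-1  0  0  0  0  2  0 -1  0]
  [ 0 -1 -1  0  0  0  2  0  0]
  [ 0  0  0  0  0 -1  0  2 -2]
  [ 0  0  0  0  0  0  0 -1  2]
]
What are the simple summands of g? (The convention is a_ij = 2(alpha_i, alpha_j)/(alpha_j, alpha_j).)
The diagram associated to this matrix has two connected components: the simple roots {alpha_4, alpha_5} form a chain of 2 nodes with a double edge at one end; the terminal node there is the unique short simple root (B_2), and {alpha_1, alpha_2, alpha_3, alpha_6, alpha_7, alpha_8, alpha_9} form a chain of 7 nodes with a double edge at one end; the terminal node there is the unique short simple root (B_7). A semisimple Lie algebra decomposes uniquely as the direct sum of simple ideals, one per connected component of its Dynkin diagram, so g ≅ B_2 ⊕ B_7 (dimension 10 + 105 = 115).

B2 ⊕ B7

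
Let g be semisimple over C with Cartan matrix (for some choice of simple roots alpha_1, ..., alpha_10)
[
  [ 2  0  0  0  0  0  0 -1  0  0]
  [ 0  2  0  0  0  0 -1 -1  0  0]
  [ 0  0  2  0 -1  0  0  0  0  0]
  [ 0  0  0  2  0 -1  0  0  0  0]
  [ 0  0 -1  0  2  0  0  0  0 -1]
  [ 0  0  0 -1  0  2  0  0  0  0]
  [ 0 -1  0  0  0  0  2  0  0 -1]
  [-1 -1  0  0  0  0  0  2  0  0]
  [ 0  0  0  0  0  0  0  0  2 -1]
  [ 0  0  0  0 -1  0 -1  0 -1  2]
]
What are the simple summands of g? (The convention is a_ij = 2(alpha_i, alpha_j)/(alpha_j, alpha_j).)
A_2 (sl(3)) ⊕ E_8

The diagram associated to this matrix has two connected components: the simple roots {alpha_4, alpha_6} form a chain of 2 nodes with single edges (A_2), and {alpha_1, alpha_2, alpha_3, alpha_5, alpha_7, alpha_8, alpha_9, alpha_10} form a chain of 7 nodes with one extra node attached to the third node from one end (E_8). A semisimple Lie algebra decomposes uniquely as the direct sum of simple ideals, one per connected component of its Dynkin diagram, so g ≅ A_2 ⊕ E_8 (dimension 8 + 248 = 256).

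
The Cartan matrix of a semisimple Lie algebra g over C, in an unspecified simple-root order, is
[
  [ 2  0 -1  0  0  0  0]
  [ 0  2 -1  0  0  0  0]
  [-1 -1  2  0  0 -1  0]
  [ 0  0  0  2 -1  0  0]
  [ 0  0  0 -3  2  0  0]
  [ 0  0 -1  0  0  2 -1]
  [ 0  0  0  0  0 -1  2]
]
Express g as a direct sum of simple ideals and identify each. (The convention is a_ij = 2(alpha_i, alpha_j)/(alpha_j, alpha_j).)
The diagram associated to this matrix has two connected components: the simple roots {alpha_1, alpha_2, alpha_3, alpha_6, alpha_7} form a chain of 3 nodes with a fork of two nodes at one end (D_5), and {alpha_4, alpha_5} form two nodes joined by a triple edge (G_2). A semisimple Lie algebra decomposes uniquely as the direct sum of simple ideals, one per connected component of its Dynkin diagram, so g ≅ D_5 ⊕ G_2 (dimension 45 + 14 = 59).

type D_5 + type G_2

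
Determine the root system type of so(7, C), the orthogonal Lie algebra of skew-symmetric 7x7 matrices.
type B_3

This is so(7) with 7 odd, which has dimension 7(7-1)/2 = 21 and rank (7-1)/2 = 3. In the classification of classical Lie algebras, the orthogonal algebra so(2n+1) in an odd number of variables has type B_n; here n = 3, so the Dynkin diagram is a chain of 3 nodes with a double edge at one end; the terminal node there is the unique short simple root (B_3). Hence the type is B_3.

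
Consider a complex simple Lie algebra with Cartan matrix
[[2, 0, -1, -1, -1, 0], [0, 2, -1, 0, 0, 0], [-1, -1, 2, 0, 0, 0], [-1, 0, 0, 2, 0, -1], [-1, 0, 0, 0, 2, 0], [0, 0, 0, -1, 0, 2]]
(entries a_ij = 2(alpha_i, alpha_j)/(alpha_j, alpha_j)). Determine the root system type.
type E_6

The matrix has rank 6 with 2's on the diagonal. Reading the off-diagonal entries as Dynkin edges (a single edge where a_ij = a_ji = -1; a double or triple edge where a_ij * a_ji = 2 or 3), the diagram is a chain of 5 nodes with one extra node attached to the third node from one end (E_6). One simple-root ordering that puts it in standard form is (alpha_6, alpha_5, alpha_4, alpha_1, alpha_3, alpha_2). So the algebra is type E_6.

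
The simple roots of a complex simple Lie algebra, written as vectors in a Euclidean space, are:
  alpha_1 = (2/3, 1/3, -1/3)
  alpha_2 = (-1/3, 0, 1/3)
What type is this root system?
Compute the Cartan integers a_ij = 2(alpha_i, alpha_j)/(alpha_j, alpha_j); the resulting 2x2 Cartan matrix is
[[2, -3], [-1, 2]].
The roots have two lengths (squared-length ratio 3:1); the short ones are alpha_{2}. The associated Dynkin diagram is two nodes joined by a triple edge (G_2), so the type is G_2.

type G_2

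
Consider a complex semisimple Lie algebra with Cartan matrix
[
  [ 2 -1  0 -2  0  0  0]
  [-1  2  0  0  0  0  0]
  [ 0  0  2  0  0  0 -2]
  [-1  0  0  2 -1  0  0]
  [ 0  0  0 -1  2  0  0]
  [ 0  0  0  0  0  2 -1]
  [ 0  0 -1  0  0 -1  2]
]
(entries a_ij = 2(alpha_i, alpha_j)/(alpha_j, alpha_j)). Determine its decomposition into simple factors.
The diagram associated to this matrix has two connected components: the simple roots {alpha_3, alpha_6, alpha_7} form a chain of 3 nodes with a double edge at one end; the terminal node there is the unique long simple root (C_3), and {alpha_1, alpha_2, alpha_4, alpha_5} form a chain of 4 nodes with a double edge between the middle two (F_4). A semisimple Lie algebra decomposes uniquely as the direct sum of simple ideals, one per connected component of its Dynkin diagram, so g ≅ C_3 ⊕ F_4 (dimension 21 + 52 = 73).

C_3 + F_4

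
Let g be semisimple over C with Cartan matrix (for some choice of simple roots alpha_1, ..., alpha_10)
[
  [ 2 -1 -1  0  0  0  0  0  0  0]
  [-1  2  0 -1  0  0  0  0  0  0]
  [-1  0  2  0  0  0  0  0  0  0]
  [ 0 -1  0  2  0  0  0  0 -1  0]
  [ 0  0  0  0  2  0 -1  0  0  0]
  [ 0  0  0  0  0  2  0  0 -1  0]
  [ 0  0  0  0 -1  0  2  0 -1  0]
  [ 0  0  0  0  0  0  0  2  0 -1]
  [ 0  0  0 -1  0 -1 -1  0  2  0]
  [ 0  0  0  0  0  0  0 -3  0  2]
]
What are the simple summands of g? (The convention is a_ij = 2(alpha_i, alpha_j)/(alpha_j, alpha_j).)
The diagram associated to this matrix has two connected components: the simple roots {alpha_1, alpha_2, alpha_3, alpha_4, alpha_5, alpha_6, alpha_7, alpha_9} form a chain of 7 nodes with one extra node attached to the third node from one end (E_8), and {alpha_8, alpha_10} form two nodes joined by a triple edge (G_2). A semisimple Lie algebra decomposes uniquely as the direct sum of simple ideals, one per connected component of its Dynkin diagram, so g ≅ E_8 ⊕ G_2 (dimension 248 + 14 = 262).

E_8 + G_2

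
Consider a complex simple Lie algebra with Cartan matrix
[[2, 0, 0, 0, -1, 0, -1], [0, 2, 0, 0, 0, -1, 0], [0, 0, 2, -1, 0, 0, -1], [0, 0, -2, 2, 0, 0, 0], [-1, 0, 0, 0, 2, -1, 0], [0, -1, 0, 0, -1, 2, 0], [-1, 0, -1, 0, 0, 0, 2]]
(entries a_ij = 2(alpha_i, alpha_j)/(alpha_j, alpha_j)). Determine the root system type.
C_7 (sp(14))

The matrix has rank 7 with 2's on the diagonal. Reading the off-diagonal entries as Dynkin edges (a single edge where a_ij = a_ji = -1; a double or triple edge where a_ij * a_ji = 2 or 3), the diagram is a chain of 7 nodes with a double edge at one end; the terminal node there is the unique long simple root (C_7). One simple-root ordering that puts it in standard form is (alpha_2, alpha_6, alpha_5, alpha_1, alpha_7, alpha_3, alpha_4). So the algebra is type C_7, i.e. sp(14).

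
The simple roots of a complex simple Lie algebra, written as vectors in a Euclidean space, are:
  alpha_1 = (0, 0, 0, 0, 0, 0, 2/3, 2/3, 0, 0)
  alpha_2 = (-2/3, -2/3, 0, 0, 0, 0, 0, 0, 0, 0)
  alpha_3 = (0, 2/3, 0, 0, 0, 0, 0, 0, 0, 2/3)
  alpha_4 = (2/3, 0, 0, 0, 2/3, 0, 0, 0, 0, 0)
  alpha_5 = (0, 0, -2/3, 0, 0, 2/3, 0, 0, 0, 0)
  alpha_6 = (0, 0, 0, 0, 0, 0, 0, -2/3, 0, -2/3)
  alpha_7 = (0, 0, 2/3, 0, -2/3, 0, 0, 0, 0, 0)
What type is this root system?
Compute the Cartan integers a_ij = 2(alpha_i, alpha_j)/(alpha_j, alpha_j); the resulting 7x7 Cartan matrix is
[[2, 0, 0, 0, 0, -1, 0], [0, 2, -1, -1, 0, 0, 0], [0, -1, 2, 0, 0, -1, 0], [0, -1, 0, 2, 0, 0, -1], [0, 0, 0, 0, 2, 0, -1], [-1, 0, -1, 0, 0, 2, 0], [0, 0, 0, -1, -1, 0, 2]].
All simple roots have the same length, so the diagram is simply laced. The associated Dynkin diagram is a chain of 7 nodes with single edges (A_7), so the type is A_7 (the algebra sl(8)).

A_7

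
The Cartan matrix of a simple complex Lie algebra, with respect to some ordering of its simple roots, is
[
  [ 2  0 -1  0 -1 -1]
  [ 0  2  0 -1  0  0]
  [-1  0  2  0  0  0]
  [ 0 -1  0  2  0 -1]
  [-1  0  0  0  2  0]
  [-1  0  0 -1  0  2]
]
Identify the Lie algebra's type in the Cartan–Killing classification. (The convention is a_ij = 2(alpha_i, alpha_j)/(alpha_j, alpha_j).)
D6

The matrix has rank 6 with 2's on the diagonal. Reading the off-diagonal entries as Dynkin edges (a single edge where a_ij = a_ji = -1; a double or triple edge where a_ij * a_ji = 2 or 3), the diagram is a chain of 4 nodes with a fork of two nodes at one end (D_6). One simple-root ordering that puts it in standard form is (alpha_2, alpha_4, alpha_6, alpha_1, alpha_3, alpha_5). So the algebra is type D_6, i.e. so(12).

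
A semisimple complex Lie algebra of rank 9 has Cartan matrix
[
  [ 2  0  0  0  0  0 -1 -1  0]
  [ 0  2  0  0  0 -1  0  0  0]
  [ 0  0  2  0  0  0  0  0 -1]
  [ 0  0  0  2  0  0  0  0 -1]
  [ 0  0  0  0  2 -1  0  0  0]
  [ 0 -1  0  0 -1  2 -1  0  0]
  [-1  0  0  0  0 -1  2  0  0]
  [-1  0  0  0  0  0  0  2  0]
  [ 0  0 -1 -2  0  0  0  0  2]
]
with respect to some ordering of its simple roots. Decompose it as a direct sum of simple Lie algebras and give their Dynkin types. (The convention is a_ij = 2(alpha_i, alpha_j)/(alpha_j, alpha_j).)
B_3 (so(7)) + D_6 (so(12))

The diagram associated to this matrix has two connected components: the simple roots {alpha_3, alpha_4, alpha_9} form a chain of 3 nodes with a double edge at one end; the terminal node there is the unique short simple root (B_3), and {alpha_1, alpha_2, alpha_5, alpha_6, alpha_7, alpha_8} form a chain of 4 nodes with a fork of two nodes at one end (D_6). A semisimple Lie algebra decomposes uniquely as the direct sum of simple ideals, one per connected component of its Dynkin diagram, so g ≅ B_3 ⊕ D_6 (dimension 21 + 66 = 87).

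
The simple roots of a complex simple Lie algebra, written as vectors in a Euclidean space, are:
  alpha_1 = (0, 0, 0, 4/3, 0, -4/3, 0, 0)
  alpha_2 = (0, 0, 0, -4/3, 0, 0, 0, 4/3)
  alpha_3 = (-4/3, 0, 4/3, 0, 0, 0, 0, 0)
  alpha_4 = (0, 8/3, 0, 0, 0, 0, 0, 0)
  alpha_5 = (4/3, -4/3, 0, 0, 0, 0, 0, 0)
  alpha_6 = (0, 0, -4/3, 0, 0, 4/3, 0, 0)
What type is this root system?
Compute the Cartan integers a_ij = 2(alpha_i, alpha_j)/(alpha_j, alpha_j); the resulting 6x6 Cartan matrix is
[[2, -1, 0, 0, 0, -1], [-1, 2, 0, 0, 0, 0], [0, 0, 2, 0, -1, -1], [0, 0, 0, 2, -2, 0], [0, 0, -1, -1, 2, 0], [-1, 0, -1, 0, 0, 2]].
The roots have two lengths (squared-length ratio 2:1); the short ones are alpha_{1,2,3,5,6}. The associated Dynkin diagram is a chain of 6 nodes with a double edge at one end; the terminal node there is the unique long simple root (C_6), so the type is C_6 (the algebra sp(12)).

type C_6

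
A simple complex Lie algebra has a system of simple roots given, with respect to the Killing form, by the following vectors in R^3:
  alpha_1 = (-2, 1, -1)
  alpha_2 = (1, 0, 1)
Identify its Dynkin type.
Compute the Cartan integers a_ij = 2(alpha_i, alpha_j)/(alpha_j, alpha_j); the resulting 2x2 Cartan matrix is
[[2, -3], [-1, 2]].
The roots have two lengths (squared-length ratio 3:1); the short ones are alpha_{2}. The associated Dynkin diagram is two nodes joined by a triple edge (G_2), so the type is G_2.

type G_2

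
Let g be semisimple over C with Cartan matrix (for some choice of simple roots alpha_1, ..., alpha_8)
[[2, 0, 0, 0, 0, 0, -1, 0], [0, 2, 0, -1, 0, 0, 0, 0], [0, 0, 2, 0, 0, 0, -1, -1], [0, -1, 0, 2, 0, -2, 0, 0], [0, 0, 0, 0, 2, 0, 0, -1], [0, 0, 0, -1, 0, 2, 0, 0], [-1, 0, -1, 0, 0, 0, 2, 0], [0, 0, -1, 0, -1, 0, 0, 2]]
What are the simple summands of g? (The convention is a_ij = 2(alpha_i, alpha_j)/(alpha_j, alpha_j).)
The diagram associated to this matrix has two connected components: the simple roots {alpha_1, alpha_3, alpha_5, alpha_7, alpha_8} form a chain of 5 nodes with single edges (A_5), and {alpha_2, alpha_4, alpha_6} form a chain of 3 nodes with a double edge at one end; the terminal node there is the unique short simple root (B_3). A semisimple Lie algebra decomposes uniquely as the direct sum of simple ideals, one per connected component of its Dynkin diagram, so g ≅ A_5 ⊕ B_3 (dimension 35 + 21 = 56).

type A_5 + type B_3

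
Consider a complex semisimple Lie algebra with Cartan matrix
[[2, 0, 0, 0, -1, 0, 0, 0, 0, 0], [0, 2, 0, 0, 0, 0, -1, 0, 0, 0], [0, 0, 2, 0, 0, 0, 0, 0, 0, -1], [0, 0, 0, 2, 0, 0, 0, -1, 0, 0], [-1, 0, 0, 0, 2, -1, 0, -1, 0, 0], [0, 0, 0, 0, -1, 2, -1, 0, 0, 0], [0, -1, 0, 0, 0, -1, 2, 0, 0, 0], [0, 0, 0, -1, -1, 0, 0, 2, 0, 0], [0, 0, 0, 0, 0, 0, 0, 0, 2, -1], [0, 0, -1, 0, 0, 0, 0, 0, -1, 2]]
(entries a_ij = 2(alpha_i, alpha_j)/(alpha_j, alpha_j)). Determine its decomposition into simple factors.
A_3 ⊕ E_7

The diagram associated to this matrix has two connected components: the simple roots {alpha_3, alpha_9, alpha_10} form a chain of 3 nodes with single edges (A_3), and {alpha_1, alpha_2, alpha_4, alpha_5, alpha_6, alpha_7, alpha_8} form a chain of 6 nodes with one extra node attached to the third node from one end (E_7). A semisimple Lie algebra decomposes uniquely as the direct sum of simple ideals, one per connected component of its Dynkin diagram, so g ≅ A_3 ⊕ E_7 (dimension 15 + 133 = 148).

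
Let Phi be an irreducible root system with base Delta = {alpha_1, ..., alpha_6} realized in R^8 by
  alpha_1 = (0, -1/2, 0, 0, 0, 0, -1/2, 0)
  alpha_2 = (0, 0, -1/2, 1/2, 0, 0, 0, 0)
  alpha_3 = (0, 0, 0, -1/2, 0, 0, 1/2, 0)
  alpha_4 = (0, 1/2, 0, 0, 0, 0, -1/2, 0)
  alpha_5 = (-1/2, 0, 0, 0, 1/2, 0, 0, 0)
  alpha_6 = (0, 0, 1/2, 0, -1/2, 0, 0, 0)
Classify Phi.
type D_6

Compute the Cartan integers a_ij = 2(alpha_i, alpha_j)/(alpha_j, alpha_j); the resulting 6x6 Cartan matrix is
[[2, 0, -1, 0, 0, 0], [0, 2, -1, 0, 0, -1], [-1, -1, 2, -1, 0, 0], [0, 0, -1, 2, 0, 0], [0, 0, 0, 0, 2, -1], [0, -1, 0, 0, -1, 2]].
All simple roots have the same length, so the diagram is simply laced. The associated Dynkin diagram is a chain of 4 nodes with a fork of two nodes at one end (D_6), so the type is D_6 (the algebra so(12)).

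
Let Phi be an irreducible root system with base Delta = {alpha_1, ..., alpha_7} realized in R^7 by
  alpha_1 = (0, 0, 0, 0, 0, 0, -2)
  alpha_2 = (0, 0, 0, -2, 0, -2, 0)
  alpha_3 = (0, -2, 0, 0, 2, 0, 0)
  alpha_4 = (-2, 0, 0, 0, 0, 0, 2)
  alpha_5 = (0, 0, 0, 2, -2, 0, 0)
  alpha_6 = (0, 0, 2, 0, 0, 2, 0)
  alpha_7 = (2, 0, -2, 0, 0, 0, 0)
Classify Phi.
type B_7

Compute the Cartan integers a_ij = 2(alpha_i, alpha_j)/(alpha_j, alpha_j); the resulting 7x7 Cartan matrix is
[[2, 0, 0, -1, 0, 0, 0], [0, 2, 0, 0, -1, -1, 0], [0, 0, 2, 0, -1, 0, 0], [-2, 0, 0, 2, 0, 0, -1], [0, -1, -1, 0, 2, 0, 0], [0, -1, 0, 0, 0, 2, -1], [0, 0, 0, -1, 0, -1, 2]].
The roots have two lengths (squared-length ratio 2:1); the short ones are alpha_{1}. The associated Dynkin diagram is a chain of 7 nodes with a double edge at one end; the terminal node there is the unique short simple root (B_7), so the type is B_7 (the algebra so(15)).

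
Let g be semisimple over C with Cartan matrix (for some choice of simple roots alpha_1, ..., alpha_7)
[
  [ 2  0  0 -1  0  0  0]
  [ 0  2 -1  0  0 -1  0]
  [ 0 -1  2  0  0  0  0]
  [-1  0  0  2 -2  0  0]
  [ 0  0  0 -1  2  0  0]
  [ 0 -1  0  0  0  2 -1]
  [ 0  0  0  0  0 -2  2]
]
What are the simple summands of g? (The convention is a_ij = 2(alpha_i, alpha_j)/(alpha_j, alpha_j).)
The diagram associated to this matrix has two connected components: the simple roots {alpha_1, alpha_4, alpha_5} form a chain of 3 nodes with a double edge at one end; the terminal node there is the unique short simple root (B_3), and {alpha_2, alpha_3, alpha_6, alpha_7} form a chain of 4 nodes with a double edge at one end; the terminal node there is the unique long simple root (C_4). A semisimple Lie algebra decomposes uniquely as the direct sum of simple ideals, one per connected component of its Dynkin diagram, so g ≅ B_3 ⊕ C_4 (dimension 21 + 36 = 57).

B_3 (so(7)) + C_4 (sp(8))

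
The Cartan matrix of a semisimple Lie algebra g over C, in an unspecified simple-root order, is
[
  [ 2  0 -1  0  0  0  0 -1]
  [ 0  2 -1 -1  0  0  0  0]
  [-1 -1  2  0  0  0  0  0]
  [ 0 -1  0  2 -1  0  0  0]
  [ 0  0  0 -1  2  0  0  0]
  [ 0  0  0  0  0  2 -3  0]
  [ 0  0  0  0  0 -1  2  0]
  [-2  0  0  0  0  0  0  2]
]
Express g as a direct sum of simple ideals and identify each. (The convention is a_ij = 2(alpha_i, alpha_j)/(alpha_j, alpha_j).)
C_6 ⊕ G_2

The diagram associated to this matrix has two connected components: the simple roots {alpha_1, alpha_2, alpha_3, alpha_4, alpha_5, alpha_8} form a chain of 6 nodes with a double edge at one end; the terminal node there is the unique long simple root (C_6), and {alpha_6, alpha_7} form two nodes joined by a triple edge (G_2). A semisimple Lie algebra decomposes uniquely as the direct sum of simple ideals, one per connected component of its Dynkin diagram, so g ≅ C_6 ⊕ G_2 (dimension 78 + 14 = 92).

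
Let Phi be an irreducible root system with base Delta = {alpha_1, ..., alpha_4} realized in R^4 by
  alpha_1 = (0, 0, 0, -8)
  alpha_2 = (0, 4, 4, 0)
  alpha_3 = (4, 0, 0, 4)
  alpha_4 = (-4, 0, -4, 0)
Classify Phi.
type C_4

Compute the Cartan integers a_ij = 2(alpha_i, alpha_j)/(alpha_j, alpha_j); the resulting 4x4 Cartan matrix is
[[2, 0, -2, 0], [0, 2, 0, -1], [-1, 0, 2, -1], [0, -1, -1, 2]].
The roots have two lengths (squared-length ratio 2:1); the short ones are alpha_{2,3,4}. The associated Dynkin diagram is a chain of 4 nodes with a double edge at one end; the terminal node there is the unique long simple root (C_4), so the type is C_4 (the algebra sp(8)).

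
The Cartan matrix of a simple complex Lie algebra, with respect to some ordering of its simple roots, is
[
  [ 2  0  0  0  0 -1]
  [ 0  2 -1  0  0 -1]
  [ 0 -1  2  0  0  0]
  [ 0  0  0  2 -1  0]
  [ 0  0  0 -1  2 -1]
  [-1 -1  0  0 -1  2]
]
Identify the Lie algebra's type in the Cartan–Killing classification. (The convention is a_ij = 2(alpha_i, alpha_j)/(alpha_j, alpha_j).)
The matrix has rank 6 with 2's on the diagonal. Reading the off-diagonal entries as Dynkin edges (a single edge where a_ij = a_ji = -1; a double or triple edge where a_ij * a_ji = 2 or 3), the diagram is a chain of 5 nodes with one extra node attached to the third node from one end (E_6). One simple-root ordering that puts it in standard form is (alpha_4, alpha_1, alpha_5, alpha_6, alpha_2, alpha_3). So the algebra is type E_6.

E6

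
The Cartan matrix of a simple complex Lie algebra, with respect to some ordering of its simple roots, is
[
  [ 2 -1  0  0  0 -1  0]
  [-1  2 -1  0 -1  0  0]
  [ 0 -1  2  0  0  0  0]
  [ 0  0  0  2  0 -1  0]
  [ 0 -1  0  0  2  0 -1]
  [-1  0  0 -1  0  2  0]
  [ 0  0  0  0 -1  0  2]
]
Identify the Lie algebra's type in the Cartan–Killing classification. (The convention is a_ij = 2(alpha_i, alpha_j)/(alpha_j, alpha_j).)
The matrix has rank 7 with 2's on the diagonal. Reading the off-diagonal entries as Dynkin edges (a single edge where a_ij = a_ji = -1; a double or triple edge where a_ij * a_ji = 2 or 3), the diagram is a chain of 6 nodes with one extra node attached to the third node from one end (E_7). One simple-root ordering that puts it in standard form is (alpha_7, alpha_3, alpha_5, alpha_2, alpha_1, alpha_6, alpha_4). So the algebra is type E_7.

E_7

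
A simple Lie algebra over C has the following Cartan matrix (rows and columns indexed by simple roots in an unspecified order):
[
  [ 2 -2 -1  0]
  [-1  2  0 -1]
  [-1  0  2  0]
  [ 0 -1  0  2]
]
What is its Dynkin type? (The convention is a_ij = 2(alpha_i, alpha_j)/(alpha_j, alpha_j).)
F_4

The matrix has rank 4 with 2's on the diagonal. Reading the off-diagonal entries as Dynkin edges (a single edge where a_ij = a_ji = -1; a double or triple edge where a_ij * a_ji = 2 or 3), the diagram is a chain of 4 nodes with a double edge between the middle two (F_4). One simple-root ordering that puts it in standard form is (alpha_3, alpha_1, alpha_2, alpha_4). So the algebra is type F_4.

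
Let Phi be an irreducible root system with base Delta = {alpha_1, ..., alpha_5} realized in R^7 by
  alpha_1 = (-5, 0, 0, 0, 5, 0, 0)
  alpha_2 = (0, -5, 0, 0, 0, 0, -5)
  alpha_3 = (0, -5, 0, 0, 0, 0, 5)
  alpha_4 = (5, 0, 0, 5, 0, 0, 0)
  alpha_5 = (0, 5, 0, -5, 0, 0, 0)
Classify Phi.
D_5

Compute the Cartan integers a_ij = 2(alpha_i, alpha_j)/(alpha_j, alpha_j); the resulting 5x5 Cartan matrix is
[[2, 0, 0, -1, 0], [0, 2, 0, 0, -1], [0, 0, 2, 0, -1], [-1, 0, 0, 2, -1], [0, -1, -1, -1, 2]].
All simple roots have the same length, so the diagram is simply laced. The associated Dynkin diagram is a chain of 3 nodes with a fork of two nodes at one end (D_5), so the type is D_5 (the algebra so(10)).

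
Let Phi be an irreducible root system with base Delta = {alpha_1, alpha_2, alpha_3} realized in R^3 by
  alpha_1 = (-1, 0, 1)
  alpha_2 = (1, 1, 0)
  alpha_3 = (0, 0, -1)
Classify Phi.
Compute the Cartan integers a_ij = 2(alpha_i, alpha_j)/(alpha_j, alpha_j); the resulting 3x3 Cartan matrix is
[[2, -1, -2], [-1, 2, 0], [-1, 0, 2]].
The roots have two lengths (squared-length ratio 2:1); the short ones are alpha_{3}. The associated Dynkin diagram is a chain of 3 nodes with a double edge at one end; the terminal node there is the unique short simple root (B_3), so the type is B_3 (the algebra so(7)).

B_3 (so(7))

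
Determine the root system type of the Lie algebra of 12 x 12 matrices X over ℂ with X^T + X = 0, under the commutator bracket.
This is so(12) with 12 even, which has dimension 12(12-1)/2 = 66 and rank 12/2 = 6. In the classification of classical Lie algebras, the orthogonal algebra so(2n) in an even number of variables has type D_n; here n = 6, so the Dynkin diagram is a chain of 4 nodes with a fork of two nodes at one end (D_6). Hence the type is D_6.

type D_6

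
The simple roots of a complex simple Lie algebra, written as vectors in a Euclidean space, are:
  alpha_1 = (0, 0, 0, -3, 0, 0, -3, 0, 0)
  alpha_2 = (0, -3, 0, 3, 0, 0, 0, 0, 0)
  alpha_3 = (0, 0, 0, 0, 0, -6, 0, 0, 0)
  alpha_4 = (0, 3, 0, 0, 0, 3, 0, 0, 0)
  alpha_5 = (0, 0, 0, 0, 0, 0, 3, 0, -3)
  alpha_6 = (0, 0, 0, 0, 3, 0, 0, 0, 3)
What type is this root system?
C_6

Compute the Cartan integers a_ij = 2(alpha_i, alpha_j)/(alpha_j, alpha_j); the resulting 6x6 Cartan matrix is
[[2, -1, 0, 0, -1, 0], [-1, 2, 0, -1, 0, 0], [0, 0, 2, -2, 0, 0], [0, -1, -1, 2, 0, 0], [-1, 0, 0, 0, 2, -1], [0, 0, 0, 0, -1, 2]].
The roots have two lengths (squared-length ratio 2:1); the short ones are alpha_{1,2,4,5,6}. The associated Dynkin diagram is a chain of 6 nodes with a double edge at one end; the terminal node there is the unique long simple root (C_6), so the type is C_6 (the algebra sp(12)).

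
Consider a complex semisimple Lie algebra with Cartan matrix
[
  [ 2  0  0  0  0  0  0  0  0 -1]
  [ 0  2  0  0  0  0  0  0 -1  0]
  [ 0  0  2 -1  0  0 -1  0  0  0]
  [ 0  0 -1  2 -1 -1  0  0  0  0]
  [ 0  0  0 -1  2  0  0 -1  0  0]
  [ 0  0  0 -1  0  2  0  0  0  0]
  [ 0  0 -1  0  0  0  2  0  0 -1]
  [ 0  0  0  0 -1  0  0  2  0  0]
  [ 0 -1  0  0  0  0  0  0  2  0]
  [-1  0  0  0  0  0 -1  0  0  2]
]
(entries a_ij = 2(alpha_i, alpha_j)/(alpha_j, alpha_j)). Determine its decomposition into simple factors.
A_2 (sl(3)) ⊕ E_8

The diagram associated to this matrix has two connected components: the simple roots {alpha_2, alpha_9} form a chain of 2 nodes with single edges (A_2), and {alpha_1, alpha_3, alpha_4, alpha_5, alpha_6, alpha_7, alpha_8, alpha_10} form a chain of 7 nodes with one extra node attached to the third node from one end (E_8). A semisimple Lie algebra decomposes uniquely as the direct sum of simple ideals, one per connected component of its Dynkin diagram, so g ≅ A_2 ⊕ E_8 (dimension 8 + 248 = 256).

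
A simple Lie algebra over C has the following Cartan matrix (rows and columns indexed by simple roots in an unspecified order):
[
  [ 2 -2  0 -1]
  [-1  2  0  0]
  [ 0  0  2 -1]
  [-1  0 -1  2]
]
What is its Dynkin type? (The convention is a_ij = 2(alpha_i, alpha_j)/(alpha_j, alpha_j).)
The matrix has rank 4 with 2's on the diagonal. Reading the off-diagonal entries as Dynkin edges (a single edge where a_ij = a_ji = -1; a double or triple edge where a_ij * a_ji = 2 or 3), the diagram is a chain of 4 nodes with a double edge at one end; the terminal node there is the unique short simple root (B_4). One simple-root ordering that puts it in standard form is (alpha_3, alpha_4, alpha_1, alpha_2). So the algebra is type B_4, i.e. so(9).

B_4 (so(9))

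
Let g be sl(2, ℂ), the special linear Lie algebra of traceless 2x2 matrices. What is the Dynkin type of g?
This is sl(2), which has dimension 2^2 - 1 = 3 and rank 2 - 1 = 1 (a Cartan subalgebra is the diagonal traceless matrices). In the classification of classical Lie algebras, the special linear algebra sl(n+1) has type A_n; here n = 1, so the Dynkin diagram is a chain of 1 nodes with single edges (A_1). Hence the type is A_1.

A_1 (sl(2))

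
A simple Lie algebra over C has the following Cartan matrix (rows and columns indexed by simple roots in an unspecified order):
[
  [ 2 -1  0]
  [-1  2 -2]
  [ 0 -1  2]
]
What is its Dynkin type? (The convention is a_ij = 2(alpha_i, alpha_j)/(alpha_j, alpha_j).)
The matrix has rank 3 with 2's on the diagonal. Reading the off-diagonal entries as Dynkin edges (a single edge where a_ij = a_ji = -1; a double or triple edge where a_ij * a_ji = 2 or 3), the diagram is a chain of 3 nodes with a double edge at one end; the terminal node there is the unique short simple root (B_3). One simple-root ordering that puts it in standard form is (alpha_1, alpha_2, alpha_3). So the algebra is type B_3, i.e. so(7).

B_3 (so(7))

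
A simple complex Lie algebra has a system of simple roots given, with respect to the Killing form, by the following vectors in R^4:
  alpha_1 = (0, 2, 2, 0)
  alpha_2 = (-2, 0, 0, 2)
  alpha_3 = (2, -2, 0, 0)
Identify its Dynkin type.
Compute the Cartan integers a_ij = 2(alpha_i, alpha_j)/(alpha_j, alpha_j); the resulting 3x3 Cartan matrix is
[[2, 0, -1], [0, 2, -1], [-1, -1, 2]].
All simple roots have the same length, so the diagram is simply laced. The associated Dynkin diagram is a chain of 3 nodes with single edges (A_3), so the type is A_3 (the algebra sl(4)).

A3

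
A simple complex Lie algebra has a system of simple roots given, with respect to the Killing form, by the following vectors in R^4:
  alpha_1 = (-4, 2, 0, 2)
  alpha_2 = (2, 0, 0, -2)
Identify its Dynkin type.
Compute the Cartan integers a_ij = 2(alpha_i, alpha_j)/(alpha_j, alpha_j); the resulting 2x2 Cartan matrix is
[[2, -3], [-1, 2]].
The roots have two lengths (squared-length ratio 3:1); the short ones are alpha_{2}. The associated Dynkin diagram is two nodes joined by a triple edge (G_2), so the type is G_2.

G2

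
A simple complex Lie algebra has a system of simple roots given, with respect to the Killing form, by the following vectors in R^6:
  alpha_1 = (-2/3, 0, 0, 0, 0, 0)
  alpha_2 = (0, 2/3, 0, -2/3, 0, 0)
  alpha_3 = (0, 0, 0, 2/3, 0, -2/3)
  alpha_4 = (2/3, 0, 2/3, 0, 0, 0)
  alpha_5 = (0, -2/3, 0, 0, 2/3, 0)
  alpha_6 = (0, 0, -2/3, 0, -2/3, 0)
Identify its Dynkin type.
type B_6

Compute the Cartan integers a_ij = 2(alpha_i, alpha_j)/(alpha_j, alpha_j); the resulting 6x6 Cartan matrix is
[[2, 0, 0, -1, 0, 0], [0, 2, -1, 0, -1, 0], [0, -1, 2, 0, 0, 0], [-2, 0, 0, 2, 0, -1], [0, -1, 0, 0, 2, -1], [0, 0, 0, -1, -1, 2]].
The roots have two lengths (squared-length ratio 2:1); the short ones are alpha_{1}. The associated Dynkin diagram is a chain of 6 nodes with a double edge at one end; the terminal node there is the unique short simple root (B_6), so the type is B_6 (the algebra so(13)).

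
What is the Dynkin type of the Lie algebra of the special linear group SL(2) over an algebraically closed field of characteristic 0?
This is sl(2), which has dimension 2^2 - 1 = 3 and rank 2 - 1 = 1 (a Cartan subalgebra is the diagonal traceless matrices). In the classification of classical Lie algebras, the special linear algebra sl(n+1) has type A_n; here n = 1, so the Dynkin diagram is a chain of 1 nodes with single edges (A_1). Hence the type is A_1.

A_1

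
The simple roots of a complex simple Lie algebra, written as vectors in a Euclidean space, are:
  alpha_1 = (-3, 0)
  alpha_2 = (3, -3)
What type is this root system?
type B_2

Compute the Cartan integers a_ij = 2(alpha_i, alpha_j)/(alpha_j, alpha_j); the resulting 2x2 Cartan matrix is
[[2, -1], [-2, 2]].
The roots have two lengths (squared-length ratio 2:1); the short ones are alpha_{1}. The associated Dynkin diagram is a chain of 2 nodes with a double edge at one end; the terminal node there is the unique short simple root (B_2), so the type is B_2 (the algebra so(5)).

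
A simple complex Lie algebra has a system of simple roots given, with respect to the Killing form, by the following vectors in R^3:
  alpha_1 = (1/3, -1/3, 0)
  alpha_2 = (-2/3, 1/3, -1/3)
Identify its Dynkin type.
type G_2

Compute the Cartan integers a_ij = 2(alpha_i, alpha_j)/(alpha_j, alpha_j); the resulting 2x2 Cartan matrix is
[[2, -1], [-3, 2]].
The roots have two lengths (squared-length ratio 3:1); the short ones are alpha_{1}. The associated Dynkin diagram is two nodes joined by a triple edge (G_2), so the type is G_2.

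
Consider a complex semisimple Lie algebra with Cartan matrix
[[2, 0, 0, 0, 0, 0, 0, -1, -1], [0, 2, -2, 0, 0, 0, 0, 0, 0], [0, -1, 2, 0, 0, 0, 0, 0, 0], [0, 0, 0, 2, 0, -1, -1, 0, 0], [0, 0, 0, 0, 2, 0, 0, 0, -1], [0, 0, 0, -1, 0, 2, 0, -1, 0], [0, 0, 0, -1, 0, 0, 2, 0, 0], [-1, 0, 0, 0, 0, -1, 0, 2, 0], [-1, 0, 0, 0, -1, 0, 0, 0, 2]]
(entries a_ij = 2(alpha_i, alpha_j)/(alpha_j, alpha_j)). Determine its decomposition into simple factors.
A7 ⊕ B2

The diagram associated to this matrix has two connected components: the simple roots {alpha_1, alpha_4, alpha_5, alpha_6, alpha_7, alpha_8, alpha_9} form a chain of 7 nodes with single edges (A_7), and {alpha_2, alpha_3} form a chain of 2 nodes with a double edge at one end; the terminal node there is the unique short simple root (B_2). A semisimple Lie algebra decomposes uniquely as the direct sum of simple ideals, one per connected component of its Dynkin diagram, so g ≅ A_7 ⊕ B_2 (dimension 63 + 10 = 73).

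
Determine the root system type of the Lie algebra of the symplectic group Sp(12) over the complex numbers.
This is sp(12), which has dimension 12(12+1)/2 = 78 and rank 12/2 = 6. In the classification of classical Lie algebras, the symplectic algebra sp(2n) has type C_n; here n = 6, so the Dynkin diagram is a chain of 6 nodes with a double edge at one end; the terminal node there is the unique long simple root (C_6). Hence the type is C_6.

C_6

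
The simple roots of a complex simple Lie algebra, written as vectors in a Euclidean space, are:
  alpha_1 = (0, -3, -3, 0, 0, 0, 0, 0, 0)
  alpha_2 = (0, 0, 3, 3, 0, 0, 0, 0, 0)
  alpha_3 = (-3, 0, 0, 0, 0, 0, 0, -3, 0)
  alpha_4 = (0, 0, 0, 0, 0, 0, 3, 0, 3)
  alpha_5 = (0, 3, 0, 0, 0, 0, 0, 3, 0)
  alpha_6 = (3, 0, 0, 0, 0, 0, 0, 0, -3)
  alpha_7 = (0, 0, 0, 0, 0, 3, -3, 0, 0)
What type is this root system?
A7

Compute the Cartan integers a_ij = 2(alpha_i, alpha_j)/(alpha_j, alpha_j); the resulting 7x7 Cartan matrix is
[[2, -1, 0, 0, -1, 0, 0], [-1, 2, 0, 0, 0, 0, 0], [0, 0, 2, 0, -1, -1, 0], [0, 0, 0, 2, 0, -1, -1], [-1, 0, -1, 0, 2, 0, 0], [0, 0, -1, -1, 0, 2, 0], [0, 0, 0, -1, 0, 0, 2]].
All simple roots have the same length, so the diagram is simply laced. The associated Dynkin diagram is a chain of 7 nodes with single edges (A_7), so the type is A_7 (the algebra sl(8)).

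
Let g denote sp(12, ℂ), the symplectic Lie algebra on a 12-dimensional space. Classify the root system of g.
C_6 (sp(12))

This is sp(12), which has dimension 12(12+1)/2 = 78 and rank 12/2 = 6. In the classification of classical Lie algebras, the symplectic algebra sp(2n) has type C_n; here n = 6, so the Dynkin diagram is a chain of 6 nodes with a double edge at one end; the terminal node there is the unique long simple root (C_6). Hence the type is C_6.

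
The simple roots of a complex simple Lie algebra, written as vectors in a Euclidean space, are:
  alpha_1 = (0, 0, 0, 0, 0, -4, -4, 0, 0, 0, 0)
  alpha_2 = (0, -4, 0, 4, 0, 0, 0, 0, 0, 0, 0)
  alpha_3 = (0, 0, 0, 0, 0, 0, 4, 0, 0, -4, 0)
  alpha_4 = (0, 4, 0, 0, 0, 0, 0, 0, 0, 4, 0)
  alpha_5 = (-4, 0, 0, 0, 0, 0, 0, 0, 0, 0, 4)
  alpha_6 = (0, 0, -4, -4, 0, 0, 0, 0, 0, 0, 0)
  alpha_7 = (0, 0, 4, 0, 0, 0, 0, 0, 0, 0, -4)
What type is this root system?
Compute the Cartan integers a_ij = 2(alpha_i, alpha_j)/(alpha_j, alpha_j); the resulting 7x7 Cartan matrix is
[[2, 0, -1, 0, 0, 0, 0], [0, 2, 0, -1, 0, -1, 0], [-1, 0, 2, -1, 0, 0, 0], [0, -1, -1, 2, 0, 0, 0], [0, 0, 0, 0, 2, 0, -1], [0, -1, 0, 0, 0, 2, -1], [0, 0, 0, 0, -1, -1, 2]].
All simple roots have the same length, so the diagram is simply laced. The associated Dynkin diagram is a chain of 7 nodes with single edges (A_7), so the type is A_7 (the algebra sl(8)).

A_7 (sl(8))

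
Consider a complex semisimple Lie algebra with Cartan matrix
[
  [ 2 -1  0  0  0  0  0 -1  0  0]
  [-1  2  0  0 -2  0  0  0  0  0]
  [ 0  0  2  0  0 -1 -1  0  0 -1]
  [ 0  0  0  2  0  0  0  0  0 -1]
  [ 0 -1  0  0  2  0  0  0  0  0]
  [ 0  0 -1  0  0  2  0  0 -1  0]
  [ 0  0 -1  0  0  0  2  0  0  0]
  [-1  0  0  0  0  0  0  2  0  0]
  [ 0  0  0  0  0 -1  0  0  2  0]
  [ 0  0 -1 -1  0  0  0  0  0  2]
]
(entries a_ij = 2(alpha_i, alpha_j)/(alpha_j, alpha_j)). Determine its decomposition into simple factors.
The diagram associated to this matrix has two connected components: the simple roots {alpha_1, alpha_2, alpha_5, alpha_8} form a chain of 4 nodes with a double edge at one end; the terminal node there is the unique short simple root (B_4), and {alpha_3, alpha_4, alpha_6, alpha_7, alpha_9, alpha_10} form a chain of 5 nodes with one extra node attached to the third node from one end (E_6). A semisimple Lie algebra decomposes uniquely as the direct sum of simple ideals, one per connected component of its Dynkin diagram, so g ≅ B_4 ⊕ E_6 (dimension 36 + 78 = 114).

B_4 + E_6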